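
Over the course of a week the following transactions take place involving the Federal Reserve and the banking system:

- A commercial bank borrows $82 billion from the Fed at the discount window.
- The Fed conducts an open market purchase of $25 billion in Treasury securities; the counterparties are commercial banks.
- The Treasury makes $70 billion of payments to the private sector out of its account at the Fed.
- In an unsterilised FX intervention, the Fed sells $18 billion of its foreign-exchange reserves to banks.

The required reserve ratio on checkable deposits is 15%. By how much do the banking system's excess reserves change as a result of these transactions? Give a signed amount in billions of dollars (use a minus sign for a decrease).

+$148.5 billion

Discount-window loan $82 billion: reserves +$82B, deposits 0.
OMO purchase (from banks) $25 billion: reserves +$25B, deposits 0.
Government spending $70 billion: reserves +$70B, deposits +$70B.
FX sale $18 billion: reserves −$18B, deposits 0.
Totals: Δreserves = +$159B, Δdeposits = +$70B.
Δrequired reserves = 15% × +$70B = +$10.5B.
Δexcess reserves = Δreserves − Δrequired = +$159B − (+$10.5B) = +$148.5 billion.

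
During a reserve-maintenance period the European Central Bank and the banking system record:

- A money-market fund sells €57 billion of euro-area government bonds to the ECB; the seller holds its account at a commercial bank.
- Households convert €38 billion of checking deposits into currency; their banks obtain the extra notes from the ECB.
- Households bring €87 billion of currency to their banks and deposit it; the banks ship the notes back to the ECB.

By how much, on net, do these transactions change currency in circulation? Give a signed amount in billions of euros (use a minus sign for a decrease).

Asset purchase (from non-banks) €57 billion: no currency enters or leaves circulation → 0.
Currency withdrawal €38 billion: notes leave the central bank → +€38B.
Currency deposit €87 billion: notes return to the central bank → −€87B.
Net: 0 + 38 − 87 = -€49 billion.

-€49 billion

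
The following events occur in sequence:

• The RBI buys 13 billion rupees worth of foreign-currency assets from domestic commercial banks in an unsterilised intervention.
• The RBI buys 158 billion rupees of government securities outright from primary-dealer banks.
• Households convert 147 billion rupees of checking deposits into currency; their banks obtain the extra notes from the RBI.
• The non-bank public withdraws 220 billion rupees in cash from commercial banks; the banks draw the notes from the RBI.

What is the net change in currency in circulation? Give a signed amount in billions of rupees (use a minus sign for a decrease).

FX purchase 13 billion rupees: no currency enters or leaves circulation → 0.
OMO purchase (from banks) 158 billion rupees: no currency enters or leaves circulation → 0.
Currency withdrawal 147 billion rupees: notes leave the central bank → +147B.
Currency withdrawal 220 billion rupees: notes leave the central bank → +220B.
Net: 0 + 0 + 147 + 220 = +367 billion.

+367 billion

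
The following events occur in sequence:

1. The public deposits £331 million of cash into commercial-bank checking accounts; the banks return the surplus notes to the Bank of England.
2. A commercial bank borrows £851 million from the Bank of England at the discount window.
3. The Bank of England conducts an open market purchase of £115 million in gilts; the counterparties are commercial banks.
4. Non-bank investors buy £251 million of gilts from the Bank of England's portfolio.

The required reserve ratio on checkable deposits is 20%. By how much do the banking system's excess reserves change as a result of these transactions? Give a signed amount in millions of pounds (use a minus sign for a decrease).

Currency deposit £331 million: reserves +£331M, deposits +£331M.
Discount-window loan £851 million: reserves +£851M, deposits 0.
OMO purchase (from banks) £115 million: reserves +£115M, deposits 0.
Asset sale (to non-banks) £251 million: reserves −£251M, deposits −£251M.
Totals: Δreserves = +£1046M, Δdeposits = +£80M.
Δrequired reserves = 20% × +£80M = +£16M.
Δexcess reserves = Δreserves − Δrequired = +£1046M − (+£16M) = +£1030 million.

+£1030 million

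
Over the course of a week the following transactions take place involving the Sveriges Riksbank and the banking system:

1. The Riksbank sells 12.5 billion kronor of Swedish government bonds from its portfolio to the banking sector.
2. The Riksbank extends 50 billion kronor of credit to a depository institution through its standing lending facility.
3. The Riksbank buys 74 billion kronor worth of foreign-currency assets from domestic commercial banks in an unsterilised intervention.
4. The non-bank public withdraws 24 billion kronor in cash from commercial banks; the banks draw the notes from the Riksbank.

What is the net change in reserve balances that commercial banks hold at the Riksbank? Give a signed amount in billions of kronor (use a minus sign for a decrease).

OMO sale (to banks) 12.5 billion kronor: the buying banks pay out of their reserve balances → −12.5B.
Discount-window loan 50 billion kronor: the loan is credited to the bank's reserve account → +50B.
FX purchase 74 billion kronor: the Riksbank pays by crediting reserve accounts → +74B.
Currency withdrawal 24 billion kronor: banks swap reserves for currency → −24B.
Net: −12.5 + 50 + 74 − 24 = +87.5 billion.

+87.5 billion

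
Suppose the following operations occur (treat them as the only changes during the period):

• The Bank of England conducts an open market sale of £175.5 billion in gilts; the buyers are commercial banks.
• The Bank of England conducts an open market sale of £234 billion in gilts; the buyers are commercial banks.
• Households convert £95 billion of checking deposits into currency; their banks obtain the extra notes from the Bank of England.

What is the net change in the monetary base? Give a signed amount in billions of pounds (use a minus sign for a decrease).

-£409.5 billion

Bank of England balance sheet:
  Assets:      Securities −£409.5B
  Liabilities: Bank reserves −£504.5B, Currency in circulation +£95B
Commercial banking system:
  Assets:      Reserves at CB −£504.5B, Securities +£409.5B
  Liabilities: Checkable deposits −£95B
Monetary base = currency + reserves: +£95B + (−£504.5B) = -£409.5 billion.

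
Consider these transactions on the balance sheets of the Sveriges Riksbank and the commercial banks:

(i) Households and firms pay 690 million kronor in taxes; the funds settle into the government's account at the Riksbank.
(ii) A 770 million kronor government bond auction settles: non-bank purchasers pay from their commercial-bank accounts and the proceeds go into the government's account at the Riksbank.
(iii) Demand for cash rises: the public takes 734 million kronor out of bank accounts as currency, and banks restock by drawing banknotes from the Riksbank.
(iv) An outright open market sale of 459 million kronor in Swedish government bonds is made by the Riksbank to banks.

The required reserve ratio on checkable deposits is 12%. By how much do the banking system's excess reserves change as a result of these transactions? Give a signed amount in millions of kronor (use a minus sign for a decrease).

Government account inflow 690 million kronor: reserves −690M, deposits −690M.
Government account inflow 770 million kronor: reserves −770M, deposits −770M.
Currency withdrawal 734 million kronor: reserves −734M, deposits −734M.
OMO sale (to banks) 459 million kronor: reserves −459M, deposits 0.
Totals: Δreserves = −2653M, Δdeposits = −2194M.
Δrequired reserves = 12% × −2194M = −263.28M.
Δexcess reserves = Δreserves − Δrequired = −2653M − (−263.28M) = -2389.72 million.

-2389.72 million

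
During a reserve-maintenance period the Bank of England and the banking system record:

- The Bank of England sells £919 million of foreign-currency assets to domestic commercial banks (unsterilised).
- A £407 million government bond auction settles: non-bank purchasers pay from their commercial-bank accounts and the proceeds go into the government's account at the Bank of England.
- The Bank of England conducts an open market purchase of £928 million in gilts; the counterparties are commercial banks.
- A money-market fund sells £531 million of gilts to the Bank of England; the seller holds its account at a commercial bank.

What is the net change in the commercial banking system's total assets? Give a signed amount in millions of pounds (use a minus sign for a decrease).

+£124 million

Bank of England balance sheet:
  Assets:      Securities +£1459M, Foreign assets −£919M
  Liabilities: Bank reserves +£133M, Government deposits +£407M
Commercial banking system:
  Assets:      Reserves at CB +£133M, Securities −£928M, Foreign assets +£919M
  Liabilities: Checkable deposits +£124M
Change in total bank assets = +£124 million.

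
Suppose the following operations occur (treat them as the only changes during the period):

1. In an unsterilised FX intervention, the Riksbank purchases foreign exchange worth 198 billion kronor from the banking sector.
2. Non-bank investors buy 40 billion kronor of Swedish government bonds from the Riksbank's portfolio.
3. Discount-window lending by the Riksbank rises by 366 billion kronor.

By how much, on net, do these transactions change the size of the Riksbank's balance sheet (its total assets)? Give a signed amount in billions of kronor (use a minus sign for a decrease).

FX purchase 198 billion kronor: a Riksbank asset is acquired → +198B.
Asset sale (to non-banks) 40 billion kronor: a Riksbank asset is shed → −40B.
Discount-window loan 366 billion kronor: a Riksbank asset is acquired → +366B.
Net: 198 − 40 + 366 = +524 billion.

+524 billion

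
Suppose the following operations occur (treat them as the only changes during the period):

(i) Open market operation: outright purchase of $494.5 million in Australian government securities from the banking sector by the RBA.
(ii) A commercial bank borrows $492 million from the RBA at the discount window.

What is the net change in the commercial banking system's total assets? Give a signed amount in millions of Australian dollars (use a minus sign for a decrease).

RBA balance sheet:
  Assets:      Securities +$494.5M, Loans to banks +$492M
  Liabilities: Bank reserves +$986.5M
Commercial banking system:
  Assets:      Reserves at CB +$986.5M, Securities −$494.5M
  Liabilities: Borrowings from CB +$492M
Change in total bank assets = +$492 million.

+$492 million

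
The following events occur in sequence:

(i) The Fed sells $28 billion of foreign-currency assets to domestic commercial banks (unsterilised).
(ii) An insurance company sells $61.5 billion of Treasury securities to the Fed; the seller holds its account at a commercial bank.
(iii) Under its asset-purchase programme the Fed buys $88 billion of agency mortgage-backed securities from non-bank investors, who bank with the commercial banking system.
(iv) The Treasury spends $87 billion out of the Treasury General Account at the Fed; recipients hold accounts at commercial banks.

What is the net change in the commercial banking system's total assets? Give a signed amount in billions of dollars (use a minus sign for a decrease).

FX sale $28 billion: just an asset swap on bank balance sheets → 0.
Asset purchase (from non-banks) $61.5 billion: bank balance sheets expand → +$61.5B.
Asset purchase (from non-banks) $88 billion: bank balance sheets expand → +$88B.
Government spending $87 billion: bank balance sheets expand → +$87B.
Net: 0 + 61.5 + 88 + 87 = +$236.5 billion.

+$236.5 billion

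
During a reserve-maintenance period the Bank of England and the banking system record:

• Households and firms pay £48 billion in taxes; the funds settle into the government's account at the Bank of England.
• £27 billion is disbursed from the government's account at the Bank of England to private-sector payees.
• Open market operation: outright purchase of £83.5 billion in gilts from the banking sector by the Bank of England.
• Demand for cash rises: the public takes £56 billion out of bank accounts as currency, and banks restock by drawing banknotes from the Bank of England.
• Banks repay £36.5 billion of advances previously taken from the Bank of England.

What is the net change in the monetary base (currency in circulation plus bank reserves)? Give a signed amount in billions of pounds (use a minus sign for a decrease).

+£26 billion

Bank of England balance sheet:
  Assets:      Securities +£83.5B, Loans to banks −£36.5B
  Liabilities: Bank reserves −£30B, Currency in circulation +£56B, Government deposits +£21B
Commercial banking system:
  Assets:      Reserves at CB −£30B, Securities −£83.5B
  Liabilities: Checkable deposits −£77B, Borrowings from CB −£36.5B
Monetary base = currency + reserves: +£56B + (−£30B) = +£26 billion.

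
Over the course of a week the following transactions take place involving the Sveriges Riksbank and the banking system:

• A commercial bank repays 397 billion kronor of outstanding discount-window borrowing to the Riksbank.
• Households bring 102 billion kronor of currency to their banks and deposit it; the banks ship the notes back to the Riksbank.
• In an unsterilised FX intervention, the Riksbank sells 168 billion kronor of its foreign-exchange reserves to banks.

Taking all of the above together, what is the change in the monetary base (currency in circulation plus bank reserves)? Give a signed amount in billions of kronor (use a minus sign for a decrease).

Discount-window repayment 397 billion kronor: Riksbank balance sheet contracts → −397B.
Currency deposit 102 billion kronor: just a shift between currency and reserves — both are base money → 0.
FX sale 168 billion kronor: Riksbank balance sheet contracts → −168B.
Net: −397 + 0 − 168 = -565 billion.

-565 billion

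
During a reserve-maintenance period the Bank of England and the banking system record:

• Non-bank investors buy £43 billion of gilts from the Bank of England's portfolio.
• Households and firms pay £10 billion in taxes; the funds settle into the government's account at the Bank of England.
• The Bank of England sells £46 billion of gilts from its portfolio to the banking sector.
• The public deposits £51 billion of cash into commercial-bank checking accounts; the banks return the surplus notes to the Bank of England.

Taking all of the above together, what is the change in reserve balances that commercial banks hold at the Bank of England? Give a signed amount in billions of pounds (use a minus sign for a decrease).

Bank of England balance sheet:
  Assets:      Securities −£89B
  Liabilities: Bank reserves −£48B, Currency in circulation −£51B, Government deposits +£10B
Commercial banking system:
  Assets:      Reserves at CB −£48B, Securities +£46B
  Liabilities: Checkable deposits −£2B
So the change in reserve balances that commercial banks hold at the Bank of England is -£48 billion.

-£48 billion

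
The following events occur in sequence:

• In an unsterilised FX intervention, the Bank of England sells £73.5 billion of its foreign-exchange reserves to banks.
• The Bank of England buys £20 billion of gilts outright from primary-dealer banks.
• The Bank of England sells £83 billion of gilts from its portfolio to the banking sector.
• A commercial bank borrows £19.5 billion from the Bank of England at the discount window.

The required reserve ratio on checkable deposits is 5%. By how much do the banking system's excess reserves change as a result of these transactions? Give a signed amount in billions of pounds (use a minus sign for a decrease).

FX sale £73.5 billion: reserves −£73.5B, deposits 0.
OMO purchase (from banks) £20 billion: reserves +£20B, deposits 0.
OMO sale (to banks) £83 billion: reserves −£83B, deposits 0.
Discount-window loan £19.5 billion: reserves +£19.5B, deposits 0.
Totals: Δreserves = −£117B, Δdeposits = 0.
Δrequired reserves = 5% × 0 = 0.
Δexcess reserves = Δreserves − Δrequired = −£117B − (0) = -£117 billion.

-£117 billion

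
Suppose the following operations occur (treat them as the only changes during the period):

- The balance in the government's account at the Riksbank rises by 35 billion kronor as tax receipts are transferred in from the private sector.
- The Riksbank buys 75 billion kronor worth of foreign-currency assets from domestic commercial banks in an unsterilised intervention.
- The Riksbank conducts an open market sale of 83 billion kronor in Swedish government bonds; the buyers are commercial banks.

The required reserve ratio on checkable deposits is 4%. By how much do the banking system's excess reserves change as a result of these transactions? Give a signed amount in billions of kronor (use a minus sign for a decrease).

Government account inflow 35 billion kronor: reserves −35B, deposits −35B.
FX purchase 75 billion kronor: reserves +75B, deposits 0.
OMO sale (to banks) 83 billion kronor: reserves −83B, deposits 0.
Totals: Δreserves = −43B, Δdeposits = −35B.
Δrequired reserves = 4% × −35B = −1.4B.
Δexcess reserves = Δreserves − Δrequired = −43B − (−1.4B) = -41.6 billion.

-41.6 billion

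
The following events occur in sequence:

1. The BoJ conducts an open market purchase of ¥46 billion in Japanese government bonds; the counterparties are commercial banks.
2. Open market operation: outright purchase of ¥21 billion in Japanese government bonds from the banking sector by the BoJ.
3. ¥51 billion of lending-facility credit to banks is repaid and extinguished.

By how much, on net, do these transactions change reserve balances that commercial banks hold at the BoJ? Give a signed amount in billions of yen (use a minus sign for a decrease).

+¥16 billion

BoJ balance sheet:
  Assets:      Securities +¥67B, Loans to banks −¥51B
  Liabilities: Bank reserves +¥16B
Commercial banking system:
  Assets:      Reserves at CB +¥16B, Securities −¥67B
  Liabilities: Borrowings from CB −¥51B
So the change in reserve balances that commercial banks hold at the BoJ is +¥16 billion.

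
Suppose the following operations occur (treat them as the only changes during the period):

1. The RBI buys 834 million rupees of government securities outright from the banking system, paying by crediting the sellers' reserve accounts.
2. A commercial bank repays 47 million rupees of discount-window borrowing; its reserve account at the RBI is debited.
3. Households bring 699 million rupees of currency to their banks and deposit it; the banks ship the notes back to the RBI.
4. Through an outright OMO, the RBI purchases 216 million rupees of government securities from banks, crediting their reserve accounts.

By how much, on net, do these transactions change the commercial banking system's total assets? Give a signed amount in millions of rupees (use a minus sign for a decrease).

+652 million

OMO purchase (from banks) 834 million rupees: just an asset swap on bank balance sheets → 0.
Discount-window repayment 47 million rupees: bank balance sheets shrink → −47M.
Currency deposit 699 million rupees: bank balance sheets expand → +699M.
OMO purchase (from banks) 216 million rupees: just an asset swap on bank balance sheets → 0.
Net: 0 − 47 + 699 + 0 = +652 million.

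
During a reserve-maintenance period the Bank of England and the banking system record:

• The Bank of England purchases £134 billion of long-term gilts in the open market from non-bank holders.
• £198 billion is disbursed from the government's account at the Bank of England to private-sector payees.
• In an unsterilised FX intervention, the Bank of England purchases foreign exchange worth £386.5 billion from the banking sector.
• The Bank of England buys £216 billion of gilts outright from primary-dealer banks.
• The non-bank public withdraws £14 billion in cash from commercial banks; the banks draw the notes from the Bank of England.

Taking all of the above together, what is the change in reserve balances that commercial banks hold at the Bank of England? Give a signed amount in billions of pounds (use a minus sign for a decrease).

Bank of England balance sheet:
  Assets:      Securities +£350B, Foreign assets +£386.5B
  Liabilities: Bank reserves +£920.5B, Currency in circulation +£14B, Government deposits −£198B
So the change in reserve balances that commercial banks hold at the Bank of England is +£920.5 billion.

+£920.5 billion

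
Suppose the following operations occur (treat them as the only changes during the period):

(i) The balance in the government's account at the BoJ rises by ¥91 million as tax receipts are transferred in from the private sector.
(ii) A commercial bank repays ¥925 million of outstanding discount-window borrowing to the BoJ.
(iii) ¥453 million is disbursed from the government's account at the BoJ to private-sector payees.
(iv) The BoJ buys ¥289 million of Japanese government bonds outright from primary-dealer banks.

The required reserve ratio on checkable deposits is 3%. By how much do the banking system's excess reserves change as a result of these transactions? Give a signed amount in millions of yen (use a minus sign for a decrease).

Government account inflow ¥91 million: reserves −¥91M, deposits −¥91M.
Discount-window repayment ¥925 million: reserves −¥925M, deposits 0.
Government spending ¥453 million: reserves +¥453M, deposits +¥453M.
OMO purchase (from banks) ¥289 million: reserves +¥289M, deposits 0.
Totals: Δreserves = −¥274M, Δdeposits = +¥362M.
Δrequired reserves = 3% × +¥362M = +¥10.86M.
Δexcess reserves = Δreserves − Δrequired = −¥274M − (+¥10.86M) = -¥284.86 million.

-¥284.86 million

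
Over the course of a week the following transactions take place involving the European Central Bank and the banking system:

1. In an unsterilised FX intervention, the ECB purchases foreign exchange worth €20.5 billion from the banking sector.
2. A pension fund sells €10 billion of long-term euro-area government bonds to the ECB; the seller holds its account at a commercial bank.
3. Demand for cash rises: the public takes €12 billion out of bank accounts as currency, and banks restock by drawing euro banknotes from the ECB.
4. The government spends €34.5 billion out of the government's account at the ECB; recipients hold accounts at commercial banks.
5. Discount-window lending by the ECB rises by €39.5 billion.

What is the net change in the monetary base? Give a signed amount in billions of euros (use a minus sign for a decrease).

FX purchase €20.5 billion: ECB balance sheet expands → +€20.5B.
Asset purchase (from non-banks) €10 billion: ECB balance sheet expands → +€10B.
Currency withdrawal €12 billion: just a shift between currency and reserves — both are base money → 0.
Government spending €34.5 billion: a non-base liability converts back to reserves → +€34.5B.
Discount-window loan €39.5 billion: ECB balance sheet expands → +€39.5B.
Net: 20.5 + 10 + 0 + 34.5 + 39.5 = +€104.5 billion.

+€104.5 billion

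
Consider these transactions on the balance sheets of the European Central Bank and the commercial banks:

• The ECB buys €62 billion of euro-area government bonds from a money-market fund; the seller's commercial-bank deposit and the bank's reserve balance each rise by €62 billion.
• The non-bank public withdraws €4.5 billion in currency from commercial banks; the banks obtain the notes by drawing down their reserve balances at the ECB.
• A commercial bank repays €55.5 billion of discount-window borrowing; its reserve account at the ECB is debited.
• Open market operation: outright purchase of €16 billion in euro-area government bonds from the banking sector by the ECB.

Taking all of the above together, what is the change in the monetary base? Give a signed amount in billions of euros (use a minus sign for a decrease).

+€22.5 billion

ECB balance sheet:
  Assets:      Securities +€78B, Loans to banks −€55.5B
  Liabilities: Bank reserves +€18B, Currency in circulation +€4.5B
Monetary base = currency + reserves: +€4.5B + (+€18B) = +€22.5 billion.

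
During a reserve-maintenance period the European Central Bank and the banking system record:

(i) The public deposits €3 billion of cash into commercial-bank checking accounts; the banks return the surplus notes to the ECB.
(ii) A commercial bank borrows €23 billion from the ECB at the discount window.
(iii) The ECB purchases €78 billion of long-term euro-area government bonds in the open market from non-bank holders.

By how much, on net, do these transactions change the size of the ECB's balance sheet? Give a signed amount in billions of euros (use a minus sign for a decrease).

ECB balance sheet:
  Assets:      Securities +€78B, Loans to banks +€23B
  Liabilities: Bank reserves +€104B, Currency in circulation −€3B
Change in total ECB assets = +€101 billion.

+€101 billion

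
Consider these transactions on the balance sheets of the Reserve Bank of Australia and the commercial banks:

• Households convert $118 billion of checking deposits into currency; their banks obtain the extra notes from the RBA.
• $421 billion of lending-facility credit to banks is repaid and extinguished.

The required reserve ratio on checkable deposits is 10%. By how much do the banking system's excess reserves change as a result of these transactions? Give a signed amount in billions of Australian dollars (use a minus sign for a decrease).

Currency withdrawal $118 billion: reserves −$118B, deposits −$118B.
Discount-window repayment $421 billion: reserves −$421B, deposits 0.
Totals: Δreserves = −$539B, Δdeposits = −$118B.
Δrequired reserves = 10% × −$118B = −$11.8B.
Δexcess reserves = Δreserves − Δrequired = −$539B − (−$11.8B) = -$527.2 billion.

-$527.2 billion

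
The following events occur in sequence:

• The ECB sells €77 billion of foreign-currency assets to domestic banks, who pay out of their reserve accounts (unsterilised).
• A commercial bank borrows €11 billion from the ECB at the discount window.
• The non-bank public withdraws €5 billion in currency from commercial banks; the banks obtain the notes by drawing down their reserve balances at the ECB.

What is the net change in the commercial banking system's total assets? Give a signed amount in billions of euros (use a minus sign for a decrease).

FX sale €77 billion: just an asset swap on bank balance sheets → 0.
Discount-window loan €11 billion: bank balance sheets expand → +€11B.
Currency withdrawal €5 billion: bank balance sheets shrink → −€5B.
Net: 0 + 11 − 5 = +€6 billion.

+€6 billion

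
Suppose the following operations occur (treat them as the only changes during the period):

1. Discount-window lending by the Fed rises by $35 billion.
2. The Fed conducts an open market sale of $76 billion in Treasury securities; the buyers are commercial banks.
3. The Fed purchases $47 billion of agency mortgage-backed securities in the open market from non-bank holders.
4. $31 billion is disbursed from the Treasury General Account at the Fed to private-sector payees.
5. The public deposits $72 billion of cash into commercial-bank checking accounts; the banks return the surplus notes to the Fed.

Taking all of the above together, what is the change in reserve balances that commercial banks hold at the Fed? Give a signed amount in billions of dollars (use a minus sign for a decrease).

+$109 billion

Discount-window loan $35 billion: the loan is credited to the bank's reserve account → +$35B.
OMO sale (to banks) $76 billion: the buying banks pay out of their reserve balances → −$76B.
Asset purchase (from non-banks) $47 billion: the Fed pays by crediting reserve accounts → +$47B.
Government spending $31 billion: government payments flow into bank reserve accounts → +$31B.
Currency deposit $72 billion: returned notes are swapped for reserve credit → +$72B.
Net: 35 − 76 + 47 + 31 + 72 = +$109 billion.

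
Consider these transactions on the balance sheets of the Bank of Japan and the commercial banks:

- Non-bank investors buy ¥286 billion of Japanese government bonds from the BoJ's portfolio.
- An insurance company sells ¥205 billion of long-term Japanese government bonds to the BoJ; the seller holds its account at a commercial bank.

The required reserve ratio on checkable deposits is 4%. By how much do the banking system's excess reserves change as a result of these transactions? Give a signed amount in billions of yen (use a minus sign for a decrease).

Asset sale (to non-banks) ¥286 billion: reserves −¥286B, deposits −¥286B.
Asset purchase (from non-banks) ¥205 billion: reserves +¥205B, deposits +¥205B.
Totals: Δreserves = −¥81B, Δdeposits = −¥81B.
Δrequired reserves = 4% × −¥81B = −¥3.24B.
Δexcess reserves = Δreserves − Δrequired = −¥81B − (−¥3.24B) = -¥77.76 billion.

-¥77.76 billion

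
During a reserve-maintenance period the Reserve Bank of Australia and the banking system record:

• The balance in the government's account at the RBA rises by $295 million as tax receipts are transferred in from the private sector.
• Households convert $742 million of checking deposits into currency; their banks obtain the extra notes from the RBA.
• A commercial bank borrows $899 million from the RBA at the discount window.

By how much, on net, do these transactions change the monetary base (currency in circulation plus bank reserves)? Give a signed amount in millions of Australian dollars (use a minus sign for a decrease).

+$604 million

Government account inflow $295 million: reserves shift to a non-base liability → −$295M.
Currency withdrawal $742 million: just a shift between currency and reserves — both are base money → 0.
Discount-window loan $899 million: RBA balance sheet expands → +$899M.
Net: −295 + 0 + 899 = +$604 million.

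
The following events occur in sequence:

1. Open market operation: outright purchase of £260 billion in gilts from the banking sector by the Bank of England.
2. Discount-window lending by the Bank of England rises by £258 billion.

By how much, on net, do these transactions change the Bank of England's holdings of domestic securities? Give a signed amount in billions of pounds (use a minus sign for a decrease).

+£260 billion

Bank of England balance sheet:
  Assets:      Securities +£260B, Loans to banks +£258B
  Liabilities: Bank reserves +£518B
Commercial banking system:
  Assets:      Reserves at CB +£518B, Securities −£260B
  Liabilities: Borrowings from CB +£258B
So the change in the Bank of England's holdings of domestic securities is +£260 billion.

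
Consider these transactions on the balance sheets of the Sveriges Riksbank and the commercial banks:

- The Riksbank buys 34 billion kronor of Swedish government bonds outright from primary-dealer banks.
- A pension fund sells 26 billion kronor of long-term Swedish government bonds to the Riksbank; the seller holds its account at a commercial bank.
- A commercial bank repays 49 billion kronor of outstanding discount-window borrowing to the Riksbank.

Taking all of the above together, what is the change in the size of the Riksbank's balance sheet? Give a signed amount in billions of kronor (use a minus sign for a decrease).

+11 billion

OMO purchase (from banks) 34 billion kronor: a Riksbank asset is acquired → +34B.
Asset purchase (from non-banks) 26 billion kronor: a Riksbank asset is acquired → +26B.
Discount-window repayment 49 billion kronor: a Riksbank asset is shed → −49B.
Net: 34 + 26 − 49 = +11 billion.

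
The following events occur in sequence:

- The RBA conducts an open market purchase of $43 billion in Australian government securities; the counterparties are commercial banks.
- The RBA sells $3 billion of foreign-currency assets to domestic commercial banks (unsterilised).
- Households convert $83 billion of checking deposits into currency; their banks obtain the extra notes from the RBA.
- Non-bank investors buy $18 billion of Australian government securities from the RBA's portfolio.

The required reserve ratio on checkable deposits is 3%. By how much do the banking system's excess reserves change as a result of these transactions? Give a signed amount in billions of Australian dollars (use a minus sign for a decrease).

OMO purchase (from banks) $43 billion: reserves +$43B, deposits 0.
FX sale $3 billion: reserves −$3B, deposits 0.
Currency withdrawal $83 billion: reserves −$83B, deposits −$83B.
Asset sale (to non-banks) $18 billion: reserves −$18B, deposits −$18B.
Totals: Δreserves = −$61B, Δdeposits = −$101B.
Δrequired reserves = 3% × −$101B = −$3.03B.
Δexcess reserves = Δreserves − Δrequired = −$61B − (−$3.03B) = -$57.97 billion.

-$57.97 billion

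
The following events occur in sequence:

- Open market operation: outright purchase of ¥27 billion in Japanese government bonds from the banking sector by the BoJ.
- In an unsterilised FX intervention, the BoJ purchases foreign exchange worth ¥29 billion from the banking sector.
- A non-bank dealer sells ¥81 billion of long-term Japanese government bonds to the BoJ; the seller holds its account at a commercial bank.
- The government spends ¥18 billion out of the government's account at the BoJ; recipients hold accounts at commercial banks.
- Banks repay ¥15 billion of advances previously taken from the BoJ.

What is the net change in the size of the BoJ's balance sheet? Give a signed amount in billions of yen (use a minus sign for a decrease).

OMO purchase (from banks) ¥27 billion: a BoJ asset is acquired → +¥27B.
FX purchase ¥29 billion: a BoJ asset is acquired → +¥29B.
Asset purchase (from non-banks) ¥81 billion: a BoJ asset is acquired → +¥81B.
Government spending ¥18 billion: only the composition of liabilities changes → 0.
Discount-window repayment ¥15 billion: a BoJ asset is shed → −¥15B.
Net: 27 + 29 + 81 + 0 − 15 = +¥122 billion.

+¥122 billion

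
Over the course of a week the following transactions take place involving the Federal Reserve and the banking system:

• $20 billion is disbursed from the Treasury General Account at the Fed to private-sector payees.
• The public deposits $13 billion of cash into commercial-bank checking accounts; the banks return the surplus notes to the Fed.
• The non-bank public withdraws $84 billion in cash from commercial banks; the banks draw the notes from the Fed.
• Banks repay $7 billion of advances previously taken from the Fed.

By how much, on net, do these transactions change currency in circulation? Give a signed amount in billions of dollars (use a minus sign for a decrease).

Government spending $20 billion: no currency enters or leaves circulation → 0.
Currency deposit $13 billion: notes return to the central bank → −$13B.
Currency withdrawal $84 billion: notes leave the central bank → +$84B.
Discount-window repayment $7 billion: no currency enters or leaves circulation → 0.
Net: 0 − 13 + 84 + 0 = +$71 billion.

+$71 billion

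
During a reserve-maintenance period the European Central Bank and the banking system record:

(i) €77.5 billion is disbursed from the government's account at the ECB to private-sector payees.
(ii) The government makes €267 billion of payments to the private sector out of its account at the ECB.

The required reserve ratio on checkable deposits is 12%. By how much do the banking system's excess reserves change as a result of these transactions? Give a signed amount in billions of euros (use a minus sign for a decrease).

+€303.16 billion

Government spending €77.5 billion: reserves +€77.5B, deposits +€77.5B.
Government spending €267 billion: reserves +€267B, deposits +€267B.
Totals: Δreserves = +€344.5B, Δdeposits = +€344.5B.
Δrequired reserves = 12% × +€344.5B = +€41.34B.
Δexcess reserves = Δreserves − Δrequired = +€344.5B − (+€41.34B) = +€303.16 billion.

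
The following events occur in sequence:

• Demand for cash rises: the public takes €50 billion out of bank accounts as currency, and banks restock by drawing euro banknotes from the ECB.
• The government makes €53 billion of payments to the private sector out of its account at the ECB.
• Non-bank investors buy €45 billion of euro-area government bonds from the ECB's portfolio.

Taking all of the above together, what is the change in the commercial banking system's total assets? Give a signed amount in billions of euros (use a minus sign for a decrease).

-€42 billion

Currency withdrawal €50 billion: bank balance sheets shrink → −€50B.
Government spending €53 billion: bank balance sheets expand → +€53B.
Asset sale (to non-banks) €45 billion: bank balance sheets shrink → −€45B.
Net: −50 + 53 − 45 = -€42 billion.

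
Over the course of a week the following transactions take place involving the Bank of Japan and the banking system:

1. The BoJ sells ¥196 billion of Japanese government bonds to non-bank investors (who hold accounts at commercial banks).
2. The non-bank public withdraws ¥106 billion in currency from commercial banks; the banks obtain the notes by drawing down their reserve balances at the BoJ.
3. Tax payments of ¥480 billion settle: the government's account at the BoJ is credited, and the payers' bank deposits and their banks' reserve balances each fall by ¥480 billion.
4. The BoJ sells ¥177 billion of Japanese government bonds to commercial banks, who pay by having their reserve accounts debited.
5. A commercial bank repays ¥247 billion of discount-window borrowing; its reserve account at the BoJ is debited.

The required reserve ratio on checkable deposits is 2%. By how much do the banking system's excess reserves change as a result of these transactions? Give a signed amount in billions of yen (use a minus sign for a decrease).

-¥1190.36 billion

Asset sale (to non-banks) ¥196 billion: reserves −¥196B, deposits −¥196B.
Currency withdrawal ¥106 billion: reserves −¥106B, deposits −¥106B.
Government account inflow ¥480 billion: reserves −¥480B, deposits −¥480B.
OMO sale (to banks) ¥177 billion: reserves −¥177B, deposits 0.
Discount-window repayment ¥247 billion: reserves −¥247B, deposits 0.
Totals: Δreserves = −¥1206B, Δdeposits = −¥782B.
Δrequired reserves = 2% × −¥782B = −¥15.64B.
Δexcess reserves = Δreserves − Δrequired = −¥1206B − (−¥15.64B) = -¥1190.36 billion.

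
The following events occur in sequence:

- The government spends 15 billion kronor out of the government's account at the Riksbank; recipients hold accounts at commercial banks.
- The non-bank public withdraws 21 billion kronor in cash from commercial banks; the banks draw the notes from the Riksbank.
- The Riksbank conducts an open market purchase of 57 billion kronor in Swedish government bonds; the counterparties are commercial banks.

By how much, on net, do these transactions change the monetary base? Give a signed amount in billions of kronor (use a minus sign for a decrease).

Government spending 15 billion kronor: a non-base liability converts back to reserves → +15B.
Currency withdrawal 21 billion kronor: just a shift between currency and reserves — both are base money → 0.
OMO purchase (from banks) 57 billion kronor: Riksbank balance sheet expands → +57B.
Net: 15 + 0 + 57 = +72 billion.

+72 billion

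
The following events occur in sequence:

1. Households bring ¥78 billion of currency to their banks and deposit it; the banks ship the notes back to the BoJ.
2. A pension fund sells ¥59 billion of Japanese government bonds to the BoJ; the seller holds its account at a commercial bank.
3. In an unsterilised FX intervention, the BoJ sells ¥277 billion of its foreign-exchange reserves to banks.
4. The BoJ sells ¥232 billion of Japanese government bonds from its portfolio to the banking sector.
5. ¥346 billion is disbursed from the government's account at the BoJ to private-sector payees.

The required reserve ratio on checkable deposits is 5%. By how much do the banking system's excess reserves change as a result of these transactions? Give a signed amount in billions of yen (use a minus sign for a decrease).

Currency deposit ¥78 billion: reserves +¥78B, deposits +¥78B.
Asset purchase (from non-banks) ¥59 billion: reserves +¥59B, deposits +¥59B.
FX sale ¥277 billion: reserves −¥277B, deposits 0.
OMO sale (to banks) ¥232 billion: reserves −¥232B, deposits 0.
Government spending ¥346 billion: reserves +¥346B, deposits +¥346B.
Totals: Δreserves = −¥26B, Δdeposits = +¥483B.
Δrequired reserves = 5% × +¥483B = +¥24.15B.
Δexcess reserves = Δreserves − Δrequired = −¥26B − (+¥24.15B) = -¥50.15 billion.

-¥50.15 billion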